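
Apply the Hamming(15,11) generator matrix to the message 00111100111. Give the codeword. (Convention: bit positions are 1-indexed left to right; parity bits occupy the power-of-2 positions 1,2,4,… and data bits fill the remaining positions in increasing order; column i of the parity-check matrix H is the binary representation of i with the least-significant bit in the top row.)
Codeword c = d · G (mod 2), d = 00111100111:
  c[0] = d·G[:,0] = (00111100111)·(11011010101) mod 2 = 0+0+0+1+1+0+0+0+1+0+1 mod 2 = 0
  c[1] = d·G[:,1] = (00111100111)·(10110110011) mod 2 = 0+0+1+1+0+1+0+0+0+1+1 mod 2 = 1
  c[2] = d·G[:,2] = (00111100111)·(10000000000) mod 2 = 0+0+0+0+0+0+0+0+0+0+0 mod 2 = 0
  c[3] = d·G[:,3] = (00111100111)·(01110001111) mod 2 = 0+0+1+1+0+0+0+0+1+1+1 mod 2 = 1
  c[4] = d·G[:,4] = (00111100111)·(01000000000) mod 2 = 0+0+0+0+0+0+0+0+0+0+0 mod 2 = 0
  c[5] = d·G[:,5] = (00111100111)·(00100000000) mod 2 = 0+0+1+0+0+0+0+0+0+0+0 mod 2 = 1
  c[6] = d·G[:,6] = (00111100111)·(00010000000) mod 2 = 0+0+0+1+0+0+0+0+0+0+0 mod 2 = 1
  c[7] = d·G[:,7] = (00111100111)·(00001111111) mod 2 = 0+0+0+0+1+1+0+0+1+1+1 mod 2 = 1
  c[8] = d·G[:,8] = (00111100111)·(00001000000) mod 2 = 0+0+0+0+1+0+0+0+0+0+0 mod 2 = 1
  c[9] = d·G[:,9] = (00111100111)·(00000100000) mod 2 = 0+0+0+0+0+1+0+0+0+0+0 mod 2 = 1
  c[10] = d·G[:,10] = (00111100111)·(00000010000) mod 2 = 0+0+0+0+0+0+0+0+0+0+0 mod 2 = 0
  c[11] = d·G[:,11] = (00111100111)·(00000001000) mod 2 = 0+0+0+0+0+0+0+0+0+0+0 mod 2 = 0
  c[12] = d·G[:,12] = (00111100111)·(00000000100) mod 2 = 0+0+0+0+0+0+0+0+1+0+0 mod 2 = 1
  c[13] = d·G[:,13] = (00111100111)·(00000000010) mod 2 = 0+0+0+0+0+0+0+0+0+1+0 mod 2 = 1
  c[14] = d·G[:,14] = (00111100111)·(00000000001) mod 2 = 0+0+0+0+0+0+0+0+0+0+1 mod 2 = 1
Codeword = 010101111100111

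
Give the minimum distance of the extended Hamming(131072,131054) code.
d_min = 4 (adding an overall parity bit to Hamming(131071,131054) raises d_min from 3 to 4).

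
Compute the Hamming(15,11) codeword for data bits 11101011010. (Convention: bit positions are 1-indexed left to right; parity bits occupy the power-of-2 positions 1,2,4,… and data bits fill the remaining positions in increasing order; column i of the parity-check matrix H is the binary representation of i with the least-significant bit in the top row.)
Codeword c = d · G (mod 2), d = 11101011010:
  c[0] = d·G[:,0] = (11101011010)·(11011010101) mod 2 = 1+1+0+0+1+0+1+0+0+0+0 mod 2 = 0
  c[1] = d·G[:,1] = (11101011010)·(10110110011) mod 2 = 1+0+1+0+0+0+1+0+0+1+0 mod 2 = 0
  c[2] = d·G[:,2] = (11101011010)·(10000000000) mod 2 = 1+0+0+0+0+0+0+0+0+0+0 mod 2 = 1
  c[3] = d·G[:,3] = (11101011010)·(01110001111) mod 2 = 0+1+1+0+0+0+0+1+0+1+0 mod 2 = 0
  c[4] = d·G[:,4] = (11101011010)·(01000000000) mod 2 = 0+1+0+0+0+0+0+0+0+0+0 mod 2 = 1
  c[5] = d·G[:,5] = (11101011010)·(00100000000) mod 2 = 0+0+1+0+0+0+0+0+0+0+0 mod 2 = 1
  c[6] = d·G[:,6] = (11101011010)·(00010000000) mod 2 = 0+0+0+0+0+0+0+0+0+0+0 mod 2 = 0
  c[7] = d·G[:,7] = (11101011010)·(00001111111) mod 2 = 0+0+0+0+1+0+1+1+0+1+0 mod 2 = 0
  c[8] = d·G[:,8] = (11101011010)·(00001000000) mod 2 = 0+0+0+0+1+0+0+0+0+0+0 mod 2 = 1
  c[9] = d·G[:,9] = (11101011010)·(00000100000) mod 2 = 0+0+0+0+0+0+0+0+0+0+0 mod 2 = 0
  c[10] = d·G[:,10] = (11101011010)·(00000010000) mod 2 = 0+0+0+0+0+0+1+0+0+0+0 mod 2 = 1
  c[11] = d·G[:,11] = (11101011010)·(00000001000) mod 2 = 0+0+0+0+0+0+0+1+0+0+0 mod 2 = 1
  c[12] = d·G[:,12] = (11101011010)·(00000000100) mod 2 = 0+0+0+0+0+0+0+0+0+0+0 mod 2 = 0
  c[13] = d·G[:,13] = (11101011010)·(00000000010) mod 2 = 0+0+0+0+0+0+0+0+0+1+0 mod 2 = 1
  c[14] = d·G[:,14] = (11101011010)·(00000000001) mod 2 = 0+0+0+0+0+0+0+0+0+0+0 mod 2 = 0
Codeword = 001011001011010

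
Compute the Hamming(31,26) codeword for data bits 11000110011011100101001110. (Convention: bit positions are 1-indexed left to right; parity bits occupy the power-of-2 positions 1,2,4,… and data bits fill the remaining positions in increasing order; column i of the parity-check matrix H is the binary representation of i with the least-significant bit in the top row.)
Codeword c = d · G (mod 2), d = 11000110011011100101001110:
  c[0] = d·G[:,0] = (11000110011011100101001110)·(11011010101101010101010101) mod 2 = 1+1+0+0+0+0+1+0+0+0+1+0+0+1+0+0+0+1+0+1+0+0+0+1+0+0 mod 2 = 0
  c[1] = d·G[:,1] = (11000110011011100101001110)·(10110110011011001100110011) mod 2 = 1+0+0+0+0+1+1+0+0+1+1+0+1+1+0+0+0+1+0+0+0+0+0+0+1+0 mod 2 = 1
  c[2] = d·G[:,2] = (11000110011011100101001110)·(10000000000000000000000000) mod 2 = 1+0+0+0+0+0+0+0+0+0+0+0+0+0+0+0+0+0+0+0+0+0+0+0+0+0 mod 2 = 1
  c[3] = d·G[:,3] = (11000110011011100101001110)·(01110001111000111100001111) mod 2 = 0+1+0+0+0+0+0+0+0+1+1+0+0+0+1+0+0+1+0+0+0+0+1+1+1+0 mod 2 = 0
  c[4] = d·G[:,4] = (11000110011011100101001110)·(01000000000000000000000000) mod 2 = 0+1+0+0+0+0+0+0+0+0+0+0+0+0+0+0+0+0+0+0+0+0+0+0+0+0 mod 2 = 1
  c[5] = d·G[:,5] = (11000110011011100101001110)·(00100000000000000000000000) mod 2 = 0+0+0+0+0+0+0+0+0+0+0+0+0+0+0+0+0+0+0+0+0+0+0+0+0+0 mod 2 = 0
  c[6] = d·G[:,6] = (11000110011011100101001110)·(00010000000000000000000000) mod 2 = 0+0+0+0+0+0+0+0+0+0+0+0+0+0+0+0+0+0+0+0+0+0+0+0+0+0 mod 2 = 0
  c[7] = d·G[:,7] = (11000110011011100101001110)·(00001111111000000011111111) mod 2 = 0+0+0+0+0+1+1+0+0+1+1+0+0+0+0+0+0+0+0+1+0+0+1+1+1+0 mod 2 = 0
  c[8] = d·G[:,8] = (11000110011011100101001110)·(00001000000000000000000000) mod 2 = 0+0+0+0+0+0+0+0+0+0+0+0+0+0+0+0+0+0+0+0+0+0+0+0+0+0 mod 2 = 0
  c[9] = d·G[:,9] = (11000110011011100101001110)·(00000100000000000000000000) mod 2 = 0+0+0+0+0+1+0+0+0+0+0+0+0+0+0+0+0+0+0+0+0+0+0+0+0+0 mod 2 = 1
  c[10] = d·G[:,10] = (11000110011011100101001110)·(00000010000000000000000000) mod 2 = 0+0+0+0+0+0+1+0+0+0+0+0+0+0+0+0+0+0+0+0+0+0+0+0+0+0 mod 2 = 1
  c[11] = d·G[:,11] = (11000110011011100101001110)·(00000001000000000000000000) mod 2 = 0+0+0+0+0+0+0+0+0+0+0+0+0+0+0+0+0+0+0+0+0+0+0+0+0+0 mod 2 = 0
  c[12] = d·G[:,12] = (11000110011011100101001110)·(00000000100000000000000000) mod 2 = 0+0+0+0+0+0+0+0+0+0+0+0+0+0+0+0+0+0+0+0+0+0+0+0+0+0 mod 2 = 0
  c[13] = d·G[:,13] = (11000110011011100101001110)·(00000000010000000000000000) mod 2 = 0+0+0+0+0+0+0+0+0+1+0+0+0+0+0+0+0+0+0+0+0+0+0+0+0+0 mod 2 = 1
  c[14] = d·G[:,14] = (11000110011011100101001110)·(00000000001000000000000000) mod 2 = 0+0+0+0+0+0+0+0+0+0+1+0+0+0+0+0+0+0+0+0+0+0+0+0+0+0 mod 2 = 1
  c[15] = d·G[:,15] = (11000110011011100101001110)·(00000000000111111111111111) mod 2 = 0+0+0+0+0+0+0+0+0+0+0+0+1+1+1+0+0+1+0+1+0+0+1+1+1+0 mod 2 = 0
  c[16] = d·G[:,16] = (11000110011011100101001110)·(00000000000100000000000000) mod 2 = 0+0+0+0+0+0+0+0+0+0+0+0+0+0+0+0+0+0+0+0+0+0+0+0+0+0 mod 2 = 0
  c[17] = d·G[:,17] = (11000110011011100101001110)·(00000000000010000000000000) mod 2 = 0+0+0+0+0+0+0+0+0+0+0+0+1+0+0+0+0+0+0+0+0+0+0+0+0+0 mod 2 = 1
  c[18] = d·G[:,18] = (11000110011011100101001110)·(00000000000001000000000000) mod 2 = 0+0+0+0+0+0+0+0+0+0+0+0+0+1+0+0+0+0+0+0+0+0+0+0+0+0 mod 2 = 1
  c[19] = d·G[:,19] = (11000110011011100101001110)·(00000000000000100000000000) mod 2 = 0+0+0+0+0+0+0+0+0+0+0+0+0+0+1+0+0+0+0+0+0+0+0+0+0+0 mod 2 = 1
  c[20] = d·G[:,20] = (11000110011011100101001110)·(00000000000000010000000000) mod 2 = 0+0+0+0+0+0+0+0+0+0+0+0+0+0+0+0+0+0+0+0+0+0+0+0+0+0 mod 2 = 0
  c[21] = d·G[:,21] = (11000110011011100101001110)·(00000000000000001000000000) mod 2 = 0+0+0+0+0+0+0+0+0+0+0+0+0+0+0+0+0+0+0+0+0+0+0+0+0+0 mod 2 = 0
  c[22] = d·G[:,22] = (11000110011011100101001110)·(00000000000000000100000000) mod 2 = 0+0+0+0+0+0+0+0+0+0+0+0+0+0+0+0+0+1+0+0+0+0+0+0+0+0 mod 2 = 1
  c[23] = d·G[:,23] = (11000110011011100101001110)·(00000000000000000010000000) mod 2 = 0+0+0+0+0+0+0+0+0+0+0+0+0+0+0+0+0+0+0+0+0+0+0+0+0+0 mod 2 = 0
  c[24] = d·G[:,24] = (11000110011011100101001110)·(00000000000000000001000000) mod 2 = 0+0+0+0+0+0+0+0+0+0+0+0+0+0+0+0+0+0+0+1+0+0+0+0+0+0 mod 2 = 1
  c[25] = d·G[:,25] = (11000110011011100101001110)·(00000000000000000000100000) mod 2 = 0+0+0+0+0+0+0+0+0+0+0+0+0+0+0+0+0+0+0+0+0+0+0+0+0+0 mod 2 = 0
  c[26] = d·G[:,26] = (11000110011011100101001110)·(00000000000000000000010000) mod 2 = 0+0+0+0+0+0+0+0+0+0+0+0+0+0+0+0+0+0+0+0+0+0+0+0+0+0 mod 2 = 0
  c[27] = d·G[:,27] = (11000110011011100101001110)·(00000000000000000000001000) mod 2 = 0+0+0+0+0+0+0+0+0+0+0+0+0+0+0+0+0+0+0+0+0+0+1+0+0+0 mod 2 = 1
  c[28] = d·G[:,28] = (11000110011011100101001110)·(00000000000000000000000100) mod 2 = 0+0+0+0+0+0+0+0+0+0+0+0+0+0+0+0+0+0+0+0+0+0+0+1+0+0 mod 2 = 1
  c[29] = d·G[:,29] = (11000110011011100101001110)·(00000000000000000000000010) mod 2 = 0+0+0+0+0+0+0+0+0+0+0+0+0+0+0+0+0+0+0+0+0+0+0+0+1+0 mod 2 = 1
  c[30] = d·G[:,30] = (11000110011011100101001110)·(00000000000000000000000001) mod 2 = 0+0+0+0+0+0+0+0+0+0+0+0+0+0+0+0+0+0+0+0+0+0+0+0+0+0 mod 2 = 0
Codeword = 0110100001100110011100101001110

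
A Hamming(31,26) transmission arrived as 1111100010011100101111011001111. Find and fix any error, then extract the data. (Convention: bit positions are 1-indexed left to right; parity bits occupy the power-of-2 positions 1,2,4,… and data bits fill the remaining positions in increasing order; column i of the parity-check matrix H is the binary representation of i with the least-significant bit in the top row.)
Syndrome s = H · r^T (mod 2), r = 1111100010011100101111011001111:
  s[0] = (1010101010101010101010101010101)·(1111100010011100101111011001111) mod 2 = 1+0+1+0+1+0+0+0+1+0+0+0+1+0+0+0+1+0+1+0+1+0+0+0+1+0+0+0+1+0+1 mod 2 = 1
  s[1] = (0110011001100110011001100110011)·(1111100010011100101111011001111) mod 2 = 0+1+1+0+0+0+0+0+0+0+0+0+0+1+0+0+0+0+1+0+0+1+0+0+0+0+0+0+0+1+1 mod 2 = 1
  s[2] = (0001111000011110000111100001111)·(1111100010011100101111011001111) mod 2 = 0+0+0+1+1+0+0+0+0+0+0+1+1+1+0+0+0+0+0+1+1+1+0+0+0+0+0+1+1+1+1 mod 2 = 0
  s[3] = (0000000111111110000000011111111)·(1111100010011100101111011001111) mod 2 = 0+0+0+0+0+0+0+0+1+0+0+1+1+1+0+0+0+0+0+0+0+0+0+1+1+0+0+1+1+1+1 mod 2 = 0
  s[4] = (0000000000000001111111111111111)·(1111100010011100101111011001111) mod 2 = 0+0+0+0+0+0+0+0+0+0+0+0+0+0+0+0+1+0+1+1+1+1+0+1+1+0+0+1+1+1+1 mod 2 = 1
Syndrome = 11001
Column 19 of H equals this syndrome → error at bit 19 (1-indexed).
Flip bit 19: 1111100010011100101111011001111 → 1111100010011100100111011001111
Extract data bits at positions {3,5,6,7,9,10,11,12,13,14,15,17,18,19,20,21,22,23,24,25,26,27,28,29,30,31}: 11001001110100111011001111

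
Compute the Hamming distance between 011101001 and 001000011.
XOR = 010101010, count of 1s = 4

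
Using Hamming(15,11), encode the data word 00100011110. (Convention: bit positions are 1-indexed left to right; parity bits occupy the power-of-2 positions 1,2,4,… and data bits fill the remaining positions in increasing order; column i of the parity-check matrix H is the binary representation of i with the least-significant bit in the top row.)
Codeword c = d · G (mod 2), d = 00100011110:
  c[0] = d·G[:,0] = (00100011110)·(11011010101) mod 2 = 0+0+0+0+0+0+1+0+1+0+0 mod 2 = 0
  c[1] = d·G[:,1] = (00100011110)·(10110110011) mod 2 = 0+0+1+0+0+0+1+0+0+1+0 mod 2 = 1
  c[2] = d·G[:,2] = (00100011110)·(10000000000) mod 2 = 0+0+0+0+0+0+0+0+0+0+0 mod 2 = 0
  c[3] = d·G[:,3] = (00100011110)·(01110001111) mod 2 = 0+0+1+0+0+0+0+1+1+1+0 mod 2 = 0
  c[4] = d·G[:,4] = (00100011110)·(01000000000) mod 2 = 0+0+0+0+0+0+0+0+0+0+0 mod 2 = 0
  c[5] = d·G[:,5] = (00100011110)·(00100000000) mod 2 = 0+0+1+0+0+0+0+0+0+0+0 mod 2 = 1
  c[6] = d·G[:,6] = (00100011110)·(00010000000) mod 2 = 0+0+0+0+0+0+0+0+0+0+0 mod 2 = 0
  c[7] = d·G[:,7] = (00100011110)·(00001111111) mod 2 = 0+0+0+0+0+0+1+1+1+1+0 mod 2 = 0
  c[8] = d·G[:,8] = (00100011110)·(00001000000) mod 2 = 0+0+0+0+0+0+0+0+0+0+0 mod 2 = 0
  c[9] = d·G[:,9] = (00100011110)·(00000100000) mod 2 = 0+0+0+0+0+0+0+0+0+0+0 mod 2 = 0
  c[10] = d·G[:,10] = (00100011110)·(00000010000) mod 2 = 0+0+0+0+0+0+1+0+0+0+0 mod 2 = 1
  c[11] = d·G[:,11] = (00100011110)·(00000001000) mod 2 = 0+0+0+0+0+0+0+1+0+0+0 mod 2 = 1
  c[12] = d·G[:,12] = (00100011110)·(00000000100) mod 2 = 0+0+0+0+0+0+0+0+1+0+0 mod 2 = 1
  c[13] = d·G[:,13] = (00100011110)·(00000000010) mod 2 = 0+0+0+0+0+0+0+0+0+1+0 mod 2 = 1
  c[14] = d·G[:,14] = (00100011110)·(00000000001) mod 2 = 0+0+0+0+0+0+0+0+0+0+0 mod 2 = 0
Codeword = 010001000011110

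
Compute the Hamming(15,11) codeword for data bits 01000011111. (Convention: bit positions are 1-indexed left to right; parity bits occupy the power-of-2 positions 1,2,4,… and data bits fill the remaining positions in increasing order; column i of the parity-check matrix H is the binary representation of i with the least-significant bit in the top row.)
Codeword c = d · G (mod 2), d = 01000011111:
  c[0] = d·G[:,0] = (01000011111)·(11011010101) mod 2 = 0+1+0+0+0+0+1+0+1+0+1 mod 2 = 0
  c[1] = d·G[:,1] = (01000011111)·(10110110011) mod 2 = 0+0+0+0+0+0+1+0+0+1+1 mod 2 = 1
  c[2] = d·G[:,2] = (01000011111)·(10000000000) mod 2 = 0+0+0+0+0+0+0+0+0+0+0 mod 2 = 0
  c[3] = d·G[:,3] = (01000011111)·(01110001111) mod 2 = 0+1+0+0+0+0+0+1+1+1+1 mod 2 = 1
  c[4] = d·G[:,4] = (01000011111)·(01000000000) mod 2 = 0+1+0+0+0+0+0+0+0+0+0 mod 2 = 1
  c[5] = d·G[:,5] = (01000011111)·(00100000000) mod 2 = 0+0+0+0+0+0+0+0+0+0+0 mod 2 = 0
  c[6] = d·G[:,6] = (01000011111)·(00010000000) mod 2 = 0+0+0+0+0+0+0+0+0+0+0 mod 2 = 0
  c[7] = d·G[:,7] = (01000011111)·(00001111111) mod 2 = 0+0+0+0+0+0+1+1+1+1+1 mod 2 = 1
  c[8] = d·G[:,8] = (01000011111)·(00001000000) mod 2 = 0+0+0+0+0+0+0+0+0+0+0 mod 2 = 0
  c[9] = d·G[:,9] = (01000011111)·(00000100000) mod 2 = 0+0+0+0+0+0+0+0+0+0+0 mod 2 = 0
  c[10] = d·G[:,10] = (01000011111)·(00000010000) mod 2 = 0+0+0+0+0+0+1+0+0+0+0 mod 2 = 1
  c[11] = d·G[:,11] = (01000011111)·(00000001000) mod 2 = 0+0+0+0+0+0+0+1+0+0+0 mod 2 = 1
  c[12] = d·G[:,12] = (01000011111)·(00000000100) mod 2 = 0+0+0+0+0+0+0+0+1+0+0 mod 2 = 1
  c[13] = d·G[:,13] = (01000011111)·(00000000010) mod 2 = 0+0+0+0+0+0+0+0+0+1+0 mod 2 = 1
  c[14] = d·G[:,14] = (01000011111)·(00000000001) mod 2 = 0+0+0+0+0+0+0+0+0+0+1 mod 2 = 1
Codeword = 010110010011111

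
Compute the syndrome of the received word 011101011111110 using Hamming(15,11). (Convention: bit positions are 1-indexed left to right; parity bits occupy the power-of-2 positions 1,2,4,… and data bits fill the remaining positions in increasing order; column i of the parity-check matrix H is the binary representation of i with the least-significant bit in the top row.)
Syndrome s = H · r^T (mod 2), r = 011101011111110:
  s[0] = (101010101010101)·(011101011111110) mod 2 = 0+0+1+0+0+0+0+0+1+0+1+0+1+0+0 mod 2 = 0
  s[1] = (011001100110011)·(011101011111110) mod 2 = 0+1+1+0+0+1+0+0+0+1+1+0+0+1+0 mod 2 = 0
  s[2] = (000111100001111)·(011101011111110) mod 2 = 0+0+0+1+0+1+0+0+0+0+0+1+1+1+0 mod 2 = 1
  s[3] = (000000011111111)·(011101011111110) mod 2 = 0+0+0+0+0+0+0+1+1+1+1+1+1+1+0 mod 2 = 1
Syndrome = 0011
Non-zero syndrome: error at position 12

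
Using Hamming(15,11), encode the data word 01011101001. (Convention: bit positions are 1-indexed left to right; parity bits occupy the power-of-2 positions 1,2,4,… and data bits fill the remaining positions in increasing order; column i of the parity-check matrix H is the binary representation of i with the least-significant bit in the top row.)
Codeword c = d · G (mod 2), d = 01011101001:
  c[0] = d·G[:,0] = (01011101001)·(11011010101) mod 2 = 0+1+0+1+1+0+0+0+0+0+1 mod 2 = 0
  c[1] = d·G[:,1] = (01011101001)·(10110110011) mod 2 = 0+0+0+1+0+1+0+0+0+0+1 mod 2 = 1
  c[2] = d·G[:,2] = (01011101001)·(10000000000) mod 2 = 0+0+0+0+0+0+0+0+0+0+0 mod 2 = 0
  c[3] = d·G[:,3] = (01011101001)·(01110001111) mod 2 = 0+1+0+1+0+0+0+1+0+0+1 mod 2 = 0
  c[4] = d·G[:,4] = (01011101001)·(01000000000) mod 2 = 0+1+0+0+0+0+0+0+0+0+0 mod 2 = 1
  c[5] = d·G[:,5] = (01011101001)·(00100000000) mod 2 = 0+0+0+0+0+0+0+0+0+0+0 mod 2 = 0
  c[6] = d·G[:,6] = (01011101001)·(00010000000) mod 2 = 0+0+0+1+0+0+0+0+0+0+0 mod 2 = 1
  c[7] = d·G[:,7] = (01011101001)·(00001111111) mod 2 = 0+0+0+0+1+1+0+1+0+0+1 mod 2 = 0
  c[8] = d·G[:,8] = (01011101001)·(00001000000) mod 2 = 0+0+0+0+1+0+0+0+0+0+0 mod 2 = 1
  c[9] = d·G[:,9] = (01011101001)·(00000100000) mod 2 = 0+0+0+0+0+1+0+0+0+0+0 mod 2 = 1
  c[10] = d·G[:,10] = (01011101001)·(00000010000) mod 2 = 0+0+0+0+0+0+0+0+0+0+0 mod 2 = 0
  c[11] = d·G[:,11] = (01011101001)·(00000001000) mod 2 = 0+0+0+0+0+0+0+1+0+0+0 mod 2 = 1
  c[12] = d·G[:,12] = (01011101001)·(00000000100) mod 2 = 0+0+0+0+0+0+0+0+0+0+0 mod 2 = 0
  c[13] = d·G[:,13] = (01011101001)·(00000000010) mod 2 = 0+0+0+0+0+0+0+0+0+0+0 mod 2 = 0
  c[14] = d·G[:,14] = (01011101001)·(00000000001) mod 2 = 0+0+0+0+0+0+0+0+0+0+1 mod 2 = 1
Codeword = 010010101101001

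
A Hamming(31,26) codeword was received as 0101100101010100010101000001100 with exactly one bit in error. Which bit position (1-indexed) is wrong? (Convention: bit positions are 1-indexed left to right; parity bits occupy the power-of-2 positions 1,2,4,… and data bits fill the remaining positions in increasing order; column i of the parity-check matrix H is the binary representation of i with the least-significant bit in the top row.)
Syndrome s = H · r^T (mod 2), r = 0101100101010100010101000001100:
  s[0] = (1010101010101010101010101010101)·(0101100101010100010101000001100) mod 2 = 0+0+0+0+1+0+0+0+0+0+0+0+0+0+0+0+0+0+0+0+0+0+0+0+0+0+0+0+1+0+0 mod 2 = 0
  s[1] = (0110011001100110011001100110011)·(0101100101010100010101000001100) mod 2 = 0+1+0+0+0+0+0+0+0+1+0+0+0+1+0+0+0+1+0+0+0+1+0+0+0+0+0+0+0+0+0 mod 2 = 1
  s[2] = (0001111000011110000111100001111)·(0101100101010100010101000001100) mod 2 = 0+0+0+1+1+0+0+0+0+0+0+1+0+1+0+0+0+0+0+1+0+1+0+0+0+0+0+1+1+0+0 mod 2 = 0
  s[3] = (0000000111111110000000011111111)·(0101100101010100010101000001100) mod 2 = 0+0+0+0+0+0+0+1+0+1+0+1+0+1+0+0+0+0+0+0+0+0+0+0+0+0+0+1+1+0+0 mod 2 = 0
  s[4] = (0000000000000001111111111111111)·(0101100101010100010101000001100) mod 2 = 0+0+0+0+0+0+0+0+0+0+0+0+0+0+0+0+0+1+0+1+0+1+0+0+0+0+0+1+1+0+0 mod 2 = 1
Syndrome = 01001
Column i of H is the binary representation of i, so the syndrome is the binary index of the flipped bit.
Read s = 01001 with s[0] as LSB: 0·2^0 + 1·2^1 + 0·2^2 + 0·2^3 + 1·2^4 = 18.
Error is at bit position 18.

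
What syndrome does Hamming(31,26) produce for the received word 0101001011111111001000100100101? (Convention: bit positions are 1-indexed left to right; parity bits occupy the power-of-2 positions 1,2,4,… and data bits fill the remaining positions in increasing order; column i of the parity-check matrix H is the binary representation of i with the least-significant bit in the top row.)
Syndrome s = H · r^T (mod 2), r = 0101001011111111001000100100101:
  s[0] = (1010101010101010101010101010101)·(0101001011111111001000100100101) mod 2 = 0+0+0+0+0+0+1+0+1+0+1+0+1+0+1+0+0+0+1+0+0+0+1+0+0+0+0+0+1+0+1 mod 2 = 1
  s[1] = (0110011001100110011001100110011)·(0101001011111111001000100100101) mod 2 = 0+1+0+0+0+0+1+0+0+1+1+0+0+1+1+0+0+0+1+0+0+0+1+0+0+1+0+0+0+0+1 mod 2 = 0
  s[2] = (0001111000011110000111100001111)·(0101001011111111001000100100101) mod 2 = 0+0+0+1+0+0+1+0+0+0+0+1+1+1+1+0+0+0+0+0+0+0+1+0+0+0+0+0+1+0+1 mod 2 = 1
  s[3] = (0000000111111110000000011111111)·(0101001011111111001000100100101) mod 2 = 0+0+0+0+0+0+0+0+1+1+1+1+1+1+1+0+0+0+0+0+0+0+0+0+0+1+0+0+1+0+1 mod 2 = 0
  s[4] = (0000000000000001111111111111111)·(0101001011111111001000100100101) mod 2 = 0+0+0+0+0+0+0+0+0+0+0+0+0+0+0+1+0+0+1+0+0+0+1+0+0+1+0+0+1+0+1 mod 2 = 0
Syndrome = 10100
Non-zero syndrome: error at position 5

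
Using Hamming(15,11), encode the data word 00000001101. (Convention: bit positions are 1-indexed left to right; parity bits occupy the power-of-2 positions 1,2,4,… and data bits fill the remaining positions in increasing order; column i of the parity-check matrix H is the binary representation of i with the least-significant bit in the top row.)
Codeword c = d · G (mod 2), d = 00000001101:
  c[0] = d·G[:,0] = (00000001101)·(11011010101) mod 2 = 0+0+0+0+0+0+0+0+1+0+1 mod 2 = 0
  c[1] = d·G[:,1] = (00000001101)·(10110110011) mod 2 = 0+0+0+0+0+0+0+0+0+0+1 mod 2 = 1
  c[2] = d·G[:,2] = (00000001101)·(10000000000) mod 2 = 0+0+0+0+0+0+0+0+0+0+0 mod 2 = 0
  c[3] = d·G[:,3] = (00000001101)·(01110001111) mod 2 = 0+0+0+0+0+0+0+1+1+0+1 mod 2 = 1
  c[4] = d·G[:,4] = (00000001101)·(01000000000) mod 2 = 0+0+0+0+0+0+0+0+0+0+0 mod 2 = 0
  c[5] = d·G[:,5] = (00000001101)·(00100000000) mod 2 = 0+0+0+0+0+0+0+0+0+0+0 mod 2 = 0
  c[6] = d·G[:,6] = (00000001101)·(00010000000) mod 2 = 0+0+0+0+0+0+0+0+0+0+0 mod 2 = 0
  c[7] = d·G[:,7] = (00000001101)·(00001111111) mod 2 = 0+0+0+0+0+0+0+1+1+0+1 mod 2 = 1
  c[8] = d·G[:,8] = (00000001101)·(00001000000) mod 2 = 0+0+0+0+0+0+0+0+0+0+0 mod 2 = 0
  c[9] = d·G[:,9] = (00000001101)·(00000100000) mod 2 = 0+0+0+0+0+0+0+0+0+0+0 mod 2 = 0
  c[10] = d·G[:,10] = (00000001101)·(00000010000) mod 2 = 0+0+0+0+0+0+0+0+0+0+0 mod 2 = 0
  c[11] = d·G[:,11] = (00000001101)·(00000001000) mod 2 = 0+0+0+0+0+0+0+1+0+0+0 mod 2 = 1
  c[12] = d·G[:,12] = (00000001101)·(00000000100) mod 2 = 0+0+0+0+0+0+0+0+1+0+0 mod 2 = 1
  c[13] = d·G[:,13] = (00000001101)·(00000000010) mod 2 = 0+0+0+0+0+0+0+0+0+0+0 mod 2 = 0
  c[14] = d·G[:,14] = (00000001101)·(00000000001) mod 2 = 0+0+0+0+0+0+0+0+0+0+1 mod 2 = 1
Codeword = 010100010001101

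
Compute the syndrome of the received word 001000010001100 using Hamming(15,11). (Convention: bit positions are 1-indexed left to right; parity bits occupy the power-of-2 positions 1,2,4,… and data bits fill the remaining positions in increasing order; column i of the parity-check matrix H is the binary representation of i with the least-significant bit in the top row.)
Syndrome s = H · r^T (mod 2), r = 001000010001100:
  s[0] = (101010101010101)·(001000010001100) mod 2 = 0+0+1+0+0+0+0+0+0+0+0+0+1+0+0 mod 2 = 0
  s[1] = (011001100110011)·(001000010001100) mod 2 = 0+0+1+0+0+0+0+0+0+0+0+0+0+0+0 mod 2 = 1
  s[2] = (000111100001111)·(001000010001100) mod 2 = 0+0+0+0+0+0+0+0+0+0+0+1+1+0+0 mod 2 = 0
  s[3] = (000000011111111)·(001000010001100) mod 2 = 0+0+0+0+0+0+0+1+0+0+0+1+1+0+0 mod 2 = 1
Syndrome = 0101
Non-zero syndrome: error at position 10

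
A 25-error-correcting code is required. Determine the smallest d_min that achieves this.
Correcting t errors requires d_min ≥ 2t + 1 = 2·25 + 1 = 51.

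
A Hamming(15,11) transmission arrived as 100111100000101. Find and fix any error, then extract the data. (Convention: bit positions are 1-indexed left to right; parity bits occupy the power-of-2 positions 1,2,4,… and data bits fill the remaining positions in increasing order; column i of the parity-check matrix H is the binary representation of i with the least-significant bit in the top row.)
Syndrome s = H · r^T (mod 2), r = 100111100000101:
  s[0] = (101010101010101)·(100111100000101) mod 2 = 1+0+0+0+1+0+1+0+0+0+0+0+1+0+1 mod 2 = 1
  s[1] = (011001100110011)·(100111100000101) mod 2 = 0+0+0+0+0+1+1+0+0+0+0+0+0+0+1 mod 2 = 1
  s[2] = (000111100001111)·(100111100000101) mod 2 = 0+0+0+1+1+1+1+0+0+0+0+0+1+0+1 mod 2 = 0
  s[3] = (000000011111111)·(100111100000101) mod 2 = 0+0+0+0+0+0+0+0+0+0+0+0+1+0+1 mod 2 = 0
Syndrome = 1100
Column 3 of H equals this syndrome → error at bit 3 (1-indexed).
Flip bit 3: 100111100000101 → 101111100000101
Extract data bits at positions {3,5,6,7,9,10,11,12,13,14,15}: 11110000101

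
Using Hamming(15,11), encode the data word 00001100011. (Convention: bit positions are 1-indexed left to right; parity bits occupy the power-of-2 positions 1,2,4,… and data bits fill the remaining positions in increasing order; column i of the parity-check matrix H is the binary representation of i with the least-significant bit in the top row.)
Codeword c = d · G (mod 2), d = 00001100011:
  c[0] = d·G[:,0] = (00001100011)·(11011010101) mod 2 = 0+0+0+0+1+0+0+0+0+0+1 mod 2 = 0
  c[1] = d·G[:,1] = (00001100011)·(10110110011) mod 2 = 0+0+0+0+0+1+0+0+0+1+1 mod 2 = 1
  c[2] = d·G[:,2] = (00001100011)·(10000000000) mod 2 = 0+0+0+0+0+0+0+0+0+0+0 mod 2 = 0
  c[3] = d·G[:,3] = (00001100011)·(01110001111) mod 2 = 0+0+0+0+0+0+0+0+0+1+1 mod 2 = 0
  c[4] = d·G[:,4] = (00001100011)·(01000000000) mod 2 = 0+0+0+0+0+0+0+0+0+0+0 mod 2 = 0
  c[5] = d·G[:,5] = (00001100011)·(00100000000) mod 2 = 0+0+0+0+0+0+0+0+0+0+0 mod 2 = 0
  c[6] = d·G[:,6] = (00001100011)·(00010000000) mod 2 = 0+0+0+0+0+0+0+0+0+0+0 mod 2 = 0
  c[7] = d·G[:,7] = (00001100011)·(00001111111) mod 2 = 0+0+0+0+1+1+0+0+0+1+1 mod 2 = 0
  c[8] = d·G[:,8] = (00001100011)·(00001000000) mod 2 = 0+0+0+0+1+0+0+0+0+0+0 mod 2 = 1
  c[9] = d·G[:,9] = (00001100011)·(00000100000) mod 2 = 0+0+0+0+0+1+0+0+0+0+0 mod 2 = 1
  c[10] = d·G[:,10] = (00001100011)·(00000010000) mod 2 = 0+0+0+0+0+0+0+0+0+0+0 mod 2 = 0
  c[11] = d·G[:,11] = (00001100011)·(00000001000) mod 2 = 0+0+0+0+0+0+0+0+0+0+0 mod 2 = 0
  c[12] = d·G[:,12] = (00001100011)·(00000000100) mod 2 = 0+0+0+0+0+0+0+0+0+0+0 mod 2 = 0
  c[13] = d·G[:,13] = (00001100011)·(00000000010) mod 2 = 0+0+0+0+0+0+0+0+0+1+0 mod 2 = 1
  c[14] = d·G[:,14] = (00001100011)·(00000000001) mod 2 = 0+0+0+0+0+0+0+0+0+0+1 mod 2 = 1
Codeword = 010000001100011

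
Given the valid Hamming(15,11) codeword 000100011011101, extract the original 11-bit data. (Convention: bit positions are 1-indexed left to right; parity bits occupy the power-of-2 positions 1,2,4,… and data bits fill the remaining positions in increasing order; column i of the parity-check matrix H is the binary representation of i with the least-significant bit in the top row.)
Parity bits occupy power-of-2 positions; data bits are at positions {3,5,6,7,9,10,11,12,13,14,15} (1-indexed).
Extract: c[3]=0 c[5]=0 c[6]=0 c[7]=0 c[9]=1 c[10]=0 c[11]=1 c[12]=1 c[13]=1 c[14]=0 c[15]=1
Data = 00001011101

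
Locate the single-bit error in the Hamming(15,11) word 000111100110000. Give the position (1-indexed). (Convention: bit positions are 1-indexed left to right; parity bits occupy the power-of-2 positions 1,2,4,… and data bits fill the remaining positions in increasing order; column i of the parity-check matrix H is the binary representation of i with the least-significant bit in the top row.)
Syndrome s = H · r^T (mod 2), r = 000111100110000:
  s[0] = (101010101010101)·(000111100110000) mod 2 = 0+0+0+0+1+0+1+0+0+0+1+0+0+0+0 mod 2 = 1
  s[1] = (011001100110011)·(000111100110000) mod 2 = 0+0+0+0+0+1+1+0+0+1+1+0+0+0+0 mod 2 = 0
  s[2] = (000111100001111)·(000111100110000) mod 2 = 0+0+0+1+1+1+1+0+0+0+0+0+0+0+0 mod 2 = 0
  s[3] = (000000011111111)·(000111100110000) mod 2 = 0+0+0+0+0+0+0+0+0+1+1+0+0+0+0 mod 2 = 0
Syndrome = 1000
Column i of H is the binary representation of i, so the syndrome is the binary index of the flipped bit.
Read s = 1000 with s[0] as LSB: 1·2^0 + 0·2^1 + 0·2^2 + 0·2^3 = 1.
Error is at bit position 1.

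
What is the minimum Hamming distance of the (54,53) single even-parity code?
d_min = 2 (flipping one data bit also flips the parity bit, so the two closest codewords differ in exactly 2 positions).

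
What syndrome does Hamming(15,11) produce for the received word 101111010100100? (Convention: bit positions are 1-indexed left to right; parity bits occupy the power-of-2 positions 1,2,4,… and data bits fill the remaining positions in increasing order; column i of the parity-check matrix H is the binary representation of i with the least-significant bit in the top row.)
Syndrome s = H · r^T (mod 2), r = 101111010100100:
  s[0] = (101010101010101)·(101111010100100) mod 2 = 1+0+1+0+1+0+0+0+0+0+0+0+1+0+0 mod 2 = 0
  s[1] = (011001100110011)·(101111010100100) mod 2 = 0+0+1+0+0+1+0+0+0+1+0+0+0+0+0 mod 2 = 1
  s[2] = (000111100001111)·(101111010100100) mod 2 = 0+0+0+1+1+1+0+0+0+0+0+0+1+0+0 mod 2 = 0
  s[3] = (000000011111111)·(101111010100100) mod 2 = 0+0+0+0+0+0+0+1+0+1+0+0+1+0+0 mod 2 = 1
Syndrome = 0101
Non-zero syndrome: error at position 10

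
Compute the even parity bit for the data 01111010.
Sum of data bits: 0+1+1+1+1+0+1+0 = 5.
5 mod 2 = 1, so parity bit = 1.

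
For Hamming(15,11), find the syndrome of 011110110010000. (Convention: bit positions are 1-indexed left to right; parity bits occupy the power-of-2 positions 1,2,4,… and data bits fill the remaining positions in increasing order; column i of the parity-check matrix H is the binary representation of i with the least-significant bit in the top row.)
Syndrome s = H · r^T (mod 2), r = 011110110010000:
  s[0] = (101010101010101)·(011110110010000) mod 2 = 0+0+1+0+1+0+1+0+0+0+1+0+0+0+0 mod 2 = 0
  s[1] = (011001100110011)·(011110110010000) mod 2 = 0+1+1+0+0+0+1+0+0+0+1+0+0+0+0 mod 2 = 0
  s[2] = (000111100001111)·(011110110010000) mod 2 = 0+0+0+1+1+0+1+0+0+0+0+0+0+0+0 mod 2 = 1
  s[3] = (000000011111111)·(011110110010000) mod 2 = 0+0+0+0+0+0+0+1+0+0+1+0+0+0+0 mod 2 = 0
Syndrome = 0010
Non-zero syndrome: error at position 4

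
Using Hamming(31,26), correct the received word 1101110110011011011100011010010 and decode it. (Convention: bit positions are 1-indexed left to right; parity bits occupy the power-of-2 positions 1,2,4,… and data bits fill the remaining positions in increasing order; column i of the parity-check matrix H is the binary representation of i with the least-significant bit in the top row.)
Syndrome s = H · r^T (mod 2), r = 1101110110011011011100011010010:
  s[0] = (1010101010101010101010101010101)·(1101110110011011011100011010010) mod 2 = 1+0+0+0+1+0+0+0+1+0+0+0+1+0+1+0+0+0+1+0+0+0+0+0+1+0+1+0+0+0+0 mod 2 = 0
  s[1] = (0110011001100110011001100110011)·(1101110110011011011100011010010) mod 2 = 0+1+0+0+0+1+0+0+0+0+0+0+0+0+1+0+0+1+1+0+0+0+0+0+0+0+1+0+0+1+0 mod 2 = 1
  s[2] = (0001111000011110000111100001111)·(1101110110011011011100011010010) mod 2 = 0+0+0+1+1+1+0+0+0+0+0+1+1+0+1+0+0+0+0+1+0+0+0+0+0+0+0+0+0+1+0 mod 2 = 0
  s[3] = (0000000111111110000000011111111)·(1101110110011011011100011010010) mod 2 = 0+0+0+0+0+0+0+1+1+0+0+1+1+0+1+0+0+0+0+0+0+0+0+1+1+0+1+0+0+1+0 mod 2 = 1
  s[4] = (0000000000000001111111111111111)·(1101110110011011011100011010010) mod 2 = 0+0+0+0+0+0+0+0+0+0+0+0+0+0+0+1+0+1+1+1+0+0+0+1+1+0+1+0+0+1+0 mod 2 = 0
Syndrome = 01010
Column 10 of H equals this syndrome → error at bit 10 (1-indexed).
Flip bit 10: 1101110110011011011100011010010 → 1101110111011011011100011010010
Extract data bits at positions {3,5,6,7,9,10,11,12,13,14,15,17,18,19,20,21,22,23,24,25,26,27,28,29,30,31}: 01101101101011100011010010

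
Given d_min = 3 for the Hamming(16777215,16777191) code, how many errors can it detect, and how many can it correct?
Detection only: up to d_min − 1 = 2 errors.
Correction: up to ⌊(d_min − 1)/2⌋ = ⌊2/2⌋ = 1 errors.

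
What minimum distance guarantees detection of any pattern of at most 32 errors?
Detecting e errors requires d_min ≥ e + 1 = 32 + 1 = 33.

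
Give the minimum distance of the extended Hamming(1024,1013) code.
d_min = 4 (adding an overall parity bit to Hamming(1023,1013) raises d_min from 3 to 4).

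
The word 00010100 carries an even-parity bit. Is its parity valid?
Sum of all bits: 0+0+0+1+0+1+0+0 = 2; 2 mod 2 = 0. Result is 0 → valid parity.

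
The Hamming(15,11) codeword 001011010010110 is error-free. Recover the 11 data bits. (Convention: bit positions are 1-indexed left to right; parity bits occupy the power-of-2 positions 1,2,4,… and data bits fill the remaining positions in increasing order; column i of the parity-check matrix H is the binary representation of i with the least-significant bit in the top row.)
Parity bits occupy power-of-2 positions; data bits are at positions {3,5,6,7,9,10,11,12,13,14,15} (1-indexed).
Extract: c[3]=1 c[5]=1 c[6]=1 c[7]=0 c[9]=0 c[10]=0 c[11]=1 c[12]=0 c[13]=1 c[14]=1 c[15]=0
Data = 11100010110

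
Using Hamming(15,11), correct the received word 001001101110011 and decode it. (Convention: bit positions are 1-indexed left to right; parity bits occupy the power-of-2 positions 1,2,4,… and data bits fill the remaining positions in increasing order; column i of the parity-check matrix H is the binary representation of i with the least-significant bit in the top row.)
Syndrome s = H · r^T (mod 2), r = 001001101110011:
  s[0] = (101010101010101)·(001001101110011) mod 2 = 0+0+1+0+0+0+1+0+1+0+1+0+0+0+1 mod 2 = 1
  s[1] = (011001100110011)·(001001101110011) mod 2 = 0+0+1+0+0+1+1+0+0+1+1+0+0+1+1 mod 2 = 1
  s[2] = (000111100001111)·(001001101110011) mod 2 = 0+0+0+0+0+1+1+0+0+0+0+0+0+1+1 mod 2 = 0
  s[3] = (000000011111111)·(001001101110011) mod 2 = 0+0+0+0+0+0+0+0+1+1+1+0+0+1+1 mod 2 = 1
Syndrome = 1101
Column 11 of H equals this syndrome → error at bit 11 (1-indexed).
Flip bit 11: 001001101110011 → 001001101100011
Extract data bits at positions {3,5,6,7,9,10,11,12,13,14,15}: 10111100011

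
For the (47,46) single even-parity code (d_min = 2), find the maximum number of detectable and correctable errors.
Detection only: up to d_min − 1 = 1 errors.
Correction: up to ⌊(d_min − 1)/2⌋ = ⌊1/2⌋ = 0 errors.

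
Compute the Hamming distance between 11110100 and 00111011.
XOR = 11001111, count of 1s = 6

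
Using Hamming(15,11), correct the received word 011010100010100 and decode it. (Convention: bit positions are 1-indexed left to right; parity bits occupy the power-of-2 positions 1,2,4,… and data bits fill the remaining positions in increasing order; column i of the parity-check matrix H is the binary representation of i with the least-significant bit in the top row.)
Syndrome s = H · r^T (mod 2), r = 011010100010100:
  s[0] = (101010101010101)·(011010100010100) mod 2 = 0+0+1+0+1+0+1+0+0+0+1+0+1+0+0 mod 2 = 1
  s[1] = (011001100110011)·(011010100010100) mod 2 = 0+1+1+0+0+0+1+0+0+0+1+0+0+0+0 mod 2 = 0
  s[2] = (000111100001111)·(011010100010100) mod 2 = 0+0+0+0+1+0+1+0+0+0+0+0+1+0+0 mod 2 = 1
  s[3] = (000000011111111)·(011010100010100) mod 2 = 0+0+0+0+0+0+0+0+0+0+1+0+1+0+0 mod 2 = 0
Syndrome = 1010
Column 5 of H equals this syndrome → error at bit 5 (1-indexed).
Flip bit 5: 011010100010100 → 011000100010100
Extract data bits at positions {3,5,6,7,9,10,11,12,13,14,15}: 10010010100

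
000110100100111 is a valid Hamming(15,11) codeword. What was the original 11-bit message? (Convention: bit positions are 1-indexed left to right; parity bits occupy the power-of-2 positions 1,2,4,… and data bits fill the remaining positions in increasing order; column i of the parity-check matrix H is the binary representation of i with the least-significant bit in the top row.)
Parity bits occupy power-of-2 positions; data bits are at positions {3,5,6,7,9,10,11,12,13,14,15} (1-indexed).
Extract: c[3]=0 c[5]=1 c[6]=0 c[7]=1 c[9]=0 c[10]=1 c[11]=0 c[12]=0 c[13]=1 c[14]=1 c[15]=1
Data = 01010100111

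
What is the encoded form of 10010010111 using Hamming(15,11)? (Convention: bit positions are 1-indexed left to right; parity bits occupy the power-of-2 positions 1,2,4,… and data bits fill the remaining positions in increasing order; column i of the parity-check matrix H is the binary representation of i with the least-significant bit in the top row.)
Codeword c = d · G (mod 2), d = 10010010111:
  c[0] = d·G[:,0] = (10010010111)·(11011010101) mod 2 = 1+0+0+1+0+0+1+0+1+0+1 mod 2 = 1
  c[1] = d·G[:,1] = (10010010111)·(10110110011) mod 2 = 1+0+0+1+0+0+1+0+0+1+1 mod 2 = 1
  c[2] = d·G[:,2] = (10010010111)·(10000000000) mod 2 = 1+0+0+0+0+0+0+0+0+0+0 mod 2 = 1
  c[3] = d·G[:,3] = (10010010111)·(01110001111) mod 2 = 0+0+0+1+0+0+0+0+1+1+1 mod 2 = 0
  c[4] = d·G[:,4] = (10010010111)·(01000000000) mod 2 = 0+0+0+0+0+0+0+0+0+0+0 mod 2 = 0
  c[5] = d·G[:,5] = (10010010111)·(00100000000) mod 2 = 0+0+0+0+0+0+0+0+0+0+0 mod 2 = 0
  c[6] = d·G[:,6] = (10010010111)·(00010000000) mod 2 = 0+0+0+1+0+0+0+0+0+0+0 mod 2 = 1
  c[7] = d·G[:,7] = (10010010111)·(00001111111) mod 2 = 0+0+0+0+0+0+1+0+1+1+1 mod 2 = 0
  c[8] = d·G[:,8] = (10010010111)·(00001000000) mod 2 = 0+0+0+0+0+0+0+0+0+0+0 mod 2 = 0
  c[9] = d·G[:,9] = (10010010111)·(00000100000) mod 2 = 0+0+0+0+0+0+0+0+0+0+0 mod 2 = 0
  c[10] = d·G[:,10] = (10010010111)·(00000010000) mod 2 = 0+0+0+0+0+0+1+0+0+0+0 mod 2 = 1
  c[11] = d·G[:,11] = (10010010111)·(00000001000) mod 2 = 0+0+0+0+0+0+0+0+0+0+0 mod 2 = 0
  c[12] = d·G[:,12] = (10010010111)·(00000000100) mod 2 = 0+0+0+0+0+0+0+0+1+0+0 mod 2 = 1
  c[13] = d·G[:,13] = (10010010111)·(00000000010) mod 2 = 0+0+0+0+0+0+0+0+0+1+0 mod 2 = 1
  c[14] = d·G[:,14] = (10010010111)·(00000000001) mod 2 = 0+0+0+0+0+0+0+0+0+0+1 mod 2 = 1
Codeword = 111000100010111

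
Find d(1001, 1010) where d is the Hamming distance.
XOR = 0011, count of 1s = 2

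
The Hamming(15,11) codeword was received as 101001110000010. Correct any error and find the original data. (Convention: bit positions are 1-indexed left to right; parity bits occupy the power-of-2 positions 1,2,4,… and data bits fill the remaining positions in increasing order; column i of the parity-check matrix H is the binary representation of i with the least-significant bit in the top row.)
Syndrome s = H · r^T (mod 2), r = 101001110000010:
  s[0] = (101010101010101)·(101001110000010) mod 2 = 1+0+1+0+0+0+1+0+0+0+0+0+0+0+0 mod 2 = 1
  s[1] = (011001100110011)·(101001110000010) mod 2 = 0+0+1+0+0+1+1+0+0+0+0+0+0+1+0 mod 2 = 0
  s[2] = (000111100001111)·(101001110000010) mod 2 = 0+0+0+0+0+1+1+0+0+0+0+0+0+1+0 mod 2 = 1
  s[3] = (000000011111111)·(101001110000010) mod 2 = 0+0+0+0+0+0+0+1+0+0+0+0+0+1+0 mod 2 = 0
Syndrome = 1010
Column 5 of H equals this syndrome → error at bit 5 (1-indexed).
Flip bit 5: 101001110000010 → 101011110000010
Extract data bits at positions {3,5,6,7,9,10,11,12,13,14,15}: 11110000010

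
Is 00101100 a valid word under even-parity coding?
Sum of all bits: 0+0+1+0+1+1+0+0 = 3; 3 mod 2 = 1. Result is 1 → parity error detected.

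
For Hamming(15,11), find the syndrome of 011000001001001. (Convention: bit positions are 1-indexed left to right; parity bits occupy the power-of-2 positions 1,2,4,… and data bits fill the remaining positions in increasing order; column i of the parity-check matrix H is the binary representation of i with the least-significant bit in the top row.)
Syndrome s = H · r^T (mod 2), r = 011000001001001:
  s[0] = (101010101010101)·(011000001001001) mod 2 = 0+0+1+0+0+0+0+0+1+0+0+0+0+0+1 mod 2 = 1
  s[1] = (011001100110011)·(011000001001001) mod 2 = 0+1+1+0+0+0+0+0+0+0+0+0+0+0+1 mod 2 = 1
  s[2] = (000111100001111)·(011000001001001) mod 2 = 0+0+0+0+0+0+0+0+0+0+0+1+0+0+1 mod 2 = 0
  s[3] = (000000011111111)·(011000001001001) mod 2 = 0+0+0+0+0+0+0+0+1+0+0+1+0+0+1 mod 2 = 1
Syndrome = 1101
Non-zero syndrome: error at position 11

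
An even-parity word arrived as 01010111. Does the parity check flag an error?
Sum of received bits: 0+1+0+1+0+1+1+1 = 5; 5 mod 2 = 1. Result is 1 ≠ 0 → error detected.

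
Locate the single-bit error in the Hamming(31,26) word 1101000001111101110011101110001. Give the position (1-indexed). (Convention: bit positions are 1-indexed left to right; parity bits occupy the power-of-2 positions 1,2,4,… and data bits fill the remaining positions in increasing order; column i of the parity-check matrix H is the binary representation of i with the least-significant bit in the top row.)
Syndrome s = H · r^T (mod 2), r = 1101000001111101110011101110001:
  s[0] = (1010101010101010101010101010101)·(1101000001111101110011101110001) mod 2 = 1+0+0+0+0+0+0+0+0+0+1+0+1+0+0+0+1+0+0+0+1+0+1+0+1+0+1+0+0+0+1 mod 2 = 1
  s[1] = (0110011001100110011001100110011)·(1101000001111101110011101110001) mod 2 = 0+1+0+0+0+0+0+0+0+1+1+0+0+1+0+0+0+1+0+0+0+1+1+0+0+1+1+0+0+0+1 mod 2 = 0
  s[2] = (0001111000011110000111100001111)·(1101000001111101110011101110001) mod 2 = 0+0+0+1+0+0+0+0+0+0+0+1+1+1+0+0+0+0+0+0+1+1+1+0+0+0+0+0+0+0+1 mod 2 = 0
  s[3] = (0000000111111110000000011111111)·(1101000001111101110011101110001) mod 2 = 0+0+0+0+0+0+0+0+0+1+1+1+1+1+0+0+0+0+0+0+0+0+0+0+1+1+1+0+0+0+1 mod 2 = 1
  s[4] = (0000000000000001111111111111111)·(1101000001111101110011101110001) mod 2 = 0+0+0+0+0+0+0+0+0+0+0+0+0+0+0+1+1+1+0+0+1+1+1+0+1+1+1+0+0+0+1 mod 2 = 0
Syndrome = 10010
Column i of H is the binary representation of i, so the syndrome is the binary index of the flipped bit.
Read s = 10010 with s[0] as LSB: 1·2^0 + 0·2^1 + 0·2^2 + 1·2^3 + 0·2^4 = 9.
Error is at bit position 9.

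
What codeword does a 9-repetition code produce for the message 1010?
Repeat each bit 9× and concatenate:
1→111111111  0→000000000  1→111111111  0→000000000
Codeword = 111111111000000000111111111000000000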